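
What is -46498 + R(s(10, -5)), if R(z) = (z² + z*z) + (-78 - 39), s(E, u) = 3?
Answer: -46597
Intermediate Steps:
R(z) = -117 + 2*z² (R(z) = (z² + z²) - 117 = 2*z² - 117 = -117 + 2*z²)
-46498 + R(s(10, -5)) = -46498 + (-117 + 2*3²) = -46498 + (-117 + 2*9) = -46498 + (-117 + 18) = -46498 - 99 = -46597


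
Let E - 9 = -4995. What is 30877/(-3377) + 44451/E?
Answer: -3071351/170078 ≈ -18.058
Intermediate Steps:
E = -4986 (E = 9 - 4995 = -4986)
30877/(-3377) + 44451/E = 30877/(-3377) + 44451/(-4986) = 30877*(-1/3377) + 44451*(-1/4986) = -2807/307 - 4939/554 = -3071351/170078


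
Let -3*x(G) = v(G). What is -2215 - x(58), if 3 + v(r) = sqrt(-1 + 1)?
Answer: -2216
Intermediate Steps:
v(r) = -3 (v(r) = -3 + sqrt(-1 + 1) = -3 + sqrt(0) = -3 + 0 = -3)
x(G) = 1 (x(G) = -1/3*(-3) = 1)
-2215 - x(58) = -2215 - 1*1 = -2215 - 1 = -2216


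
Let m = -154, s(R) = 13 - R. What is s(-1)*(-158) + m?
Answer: -2366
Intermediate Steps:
s(-1)*(-158) + m = (13 - 1*(-1))*(-158) - 154 = (13 + 1)*(-158) - 154 = 14*(-158) - 154 = -2212 - 154 = -2366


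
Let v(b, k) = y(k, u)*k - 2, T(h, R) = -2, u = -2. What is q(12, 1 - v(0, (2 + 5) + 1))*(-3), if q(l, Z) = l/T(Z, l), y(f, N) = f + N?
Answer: 18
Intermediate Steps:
y(f, N) = N + f
v(b, k) = -2 + k*(-2 + k) (v(b, k) = (-2 + k)*k - 2 = k*(-2 + k) - 2 = -2 + k*(-2 + k))
q(l, Z) = -l/2 (q(l, Z) = l/(-2) = l*(-½) = -l/2)
q(12, 1 - v(0, (2 + 5) + 1))*(-3) = -½*12*(-3) = -6*(-3) = 18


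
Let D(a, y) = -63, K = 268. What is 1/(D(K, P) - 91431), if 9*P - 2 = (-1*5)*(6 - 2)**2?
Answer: -1/91494 ≈ -1.0930e-5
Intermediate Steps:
P = -26/3 (P = 2/9 + ((-1*5)*(6 - 2)**2)/9 = 2/9 + (-5*4**2)/9 = 2/9 + (-5*16)/9 = 2/9 + (1/9)*(-80) = 2/9 - 80/9 = -26/3 ≈ -8.6667)
1/(D(K, P) - 91431) = 1/(-63 - 91431) = 1/(-91494) = -1/91494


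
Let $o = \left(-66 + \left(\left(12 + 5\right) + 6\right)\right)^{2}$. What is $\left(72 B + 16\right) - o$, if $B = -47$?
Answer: $-5217$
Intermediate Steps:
$o = 1849$ ($o = \left(-66 + \left(17 + 6\right)\right)^{2} = \left(-66 + 23\right)^{2} = \left(-43\right)^{2} = 1849$)
$\left(72 B + 16\right) - o = \left(72 \left(-47\right) + 16\right) - 1849 = \left(-3384 + 16\right) - 1849 = -3368 - 1849 = -5217$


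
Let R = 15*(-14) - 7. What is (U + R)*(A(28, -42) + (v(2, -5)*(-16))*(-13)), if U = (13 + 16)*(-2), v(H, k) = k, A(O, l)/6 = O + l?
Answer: 309100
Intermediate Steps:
A(O, l) = 6*O + 6*l (A(O, l) = 6*(O + l) = 6*O + 6*l)
R = -217 (R = -210 - 7 = -217)
U = -58 (U = 29*(-2) = -58)
(U + R)*(A(28, -42) + (v(2, -5)*(-16))*(-13)) = (-58 - 217)*((6*28 + 6*(-42)) - 5*(-16)*(-13)) = -275*((168 - 252) + 80*(-13)) = -275*(-84 - 1040) = -275*(-1124) = 309100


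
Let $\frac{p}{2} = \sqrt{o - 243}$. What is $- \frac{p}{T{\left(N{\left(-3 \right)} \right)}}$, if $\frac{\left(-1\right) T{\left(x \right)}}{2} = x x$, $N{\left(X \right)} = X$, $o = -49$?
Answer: $\frac{2 i \sqrt{73}}{9} \approx 1.8987 i$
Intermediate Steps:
$p = 4 i \sqrt{73}$ ($p = 2 \sqrt{-49 - 243} = 2 \sqrt{-292} = 2 \cdot 2 i \sqrt{73} = 4 i \sqrt{73} \approx 34.176 i$)
$T{\left(x \right)} = - 2 x^{2}$ ($T{\left(x \right)} = - 2 x x = - 2 x^{2}$)
$- \frac{p}{T{\left(N{\left(-3 \right)} \right)}} = - \frac{4 i \sqrt{73}}{\left(-2\right) \left(-3\right)^{2}} = - \frac{4 i \sqrt{73}}{\left(-2\right) 9} = - \frac{4 i \sqrt{73}}{-18} = - \frac{4 i \sqrt{73} \left(-1\right)}{18} = - \frac{\left(-2\right) i \sqrt{73}}{9} = \frac{2 i \sqrt{73}}{9}$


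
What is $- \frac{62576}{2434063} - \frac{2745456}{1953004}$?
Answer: $- \frac{1701206011508}{1188433693813} \approx -1.4315$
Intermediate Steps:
$- \frac{62576}{2434063} - \frac{2745456}{1953004} = \left(-62576\right) \frac{1}{2434063} - \frac{686364}{488251} = - \frac{62576}{2434063} - \frac{686364}{488251} = - \frac{1701206011508}{1188433693813}$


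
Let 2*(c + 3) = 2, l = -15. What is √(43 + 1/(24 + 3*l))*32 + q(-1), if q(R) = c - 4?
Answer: -6 + 32*√18942/21 ≈ 203.72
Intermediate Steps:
c = -2 (c = -3 + (½)*2 = -3 + 1 = -2)
q(R) = -6 (q(R) = -2 - 4 = -6)
√(43 + 1/(24 + 3*l))*32 + q(-1) = √(43 + 1/(24 + 3*(-15)))*32 - 6 = √(43 + 1/(24 - 45))*32 - 6 = √(43 + 1/(-21))*32 - 6 = √(43 - 1/21)*32 - 6 = √(902/21)*32 - 6 = (√18942/21)*32 - 6 = 32*√18942/21 - 6 = -6 + 32*√18942/21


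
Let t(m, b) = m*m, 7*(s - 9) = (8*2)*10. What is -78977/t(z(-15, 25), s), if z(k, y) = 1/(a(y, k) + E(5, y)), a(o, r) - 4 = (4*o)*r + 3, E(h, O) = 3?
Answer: -175336837700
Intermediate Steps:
a(o, r) = 7 + 4*o*r (a(o, r) = 4 + ((4*o)*r + 3) = 4 + (4*o*r + 3) = 4 + (3 + 4*o*r) = 7 + 4*o*r)
s = 223/7 (s = 9 + ((8*2)*10)/7 = 9 + (16*10)/7 = 9 + (⅐)*160 = 9 + 160/7 = 223/7 ≈ 31.857)
z(k, y) = 1/(10 + 4*k*y) (z(k, y) = 1/((7 + 4*y*k) + 3) = 1/((7 + 4*k*y) + 3) = 1/(10 + 4*k*y))
t(m, b) = m²
-78977/t(z(-15, 25), s) = -78977*4*(5 + 2*(-15)*25)² = -78977*4*(5 - 750)² = -78977/(((½)/(-745))²) = -78977/(((½)*(-1/745))²) = -78977/((-1/1490)²) = -78977/1/2220100 = -78977*2220100 = -175336837700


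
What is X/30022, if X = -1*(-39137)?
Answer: 39137/30022 ≈ 1.3036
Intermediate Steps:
X = 39137
X/30022 = 39137/30022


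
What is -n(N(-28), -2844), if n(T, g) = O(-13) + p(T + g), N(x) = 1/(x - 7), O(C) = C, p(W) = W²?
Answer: -9908394756/1225 ≈ -8.0885e+6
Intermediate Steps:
N(x) = 1/(-7 + x)
n(T, g) = -13 + (T + g)²
-n(N(-28), -2844) = -(-13 + (1/(-7 - 28) - 2844)²) = -(-13 + (1/(-35) - 2844)²) = -(-13 + (-1/35 - 2844)²) = -(-13 + (-99541/35)²) = -(-13 + 9908410681/1225) = -1*9908394756/1225 = -9908394756/1225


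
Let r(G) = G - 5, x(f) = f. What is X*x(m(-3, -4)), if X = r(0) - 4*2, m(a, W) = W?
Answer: 52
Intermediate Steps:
r(G) = -5 + G
X = -13 (X = (-5 + 0) - 4*2 = -5 - 8 = -13)
X*x(m(-3, -4)) = -13*(-4) = 52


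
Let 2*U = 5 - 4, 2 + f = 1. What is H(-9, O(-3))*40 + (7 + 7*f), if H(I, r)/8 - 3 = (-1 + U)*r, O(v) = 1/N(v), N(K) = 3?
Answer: 2720/3 ≈ 906.67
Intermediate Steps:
f = -1 (f = -2 + 1 = -1)
U = ½ (U = (5 - 4)/2 = (½)*1 = ½ ≈ 0.50000)
O(v) = ⅓ (O(v) = 1/3 = ⅓)
H(I, r) = 24 - 4*r (H(I, r) = 24 + 8*((-1 + ½)*r) = 24 + 8*(-r/2) = 24 - 4*r)
H(-9, O(-3))*40 + (7 + 7*f) = (24 - 4*⅓)*40 + (7 + 7*(-1)) = (24 - 4/3)*40 + (7 - 7) = (68/3)*40 + 0 = 2720/3 + 0 = 2720/3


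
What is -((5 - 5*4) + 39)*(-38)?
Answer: 912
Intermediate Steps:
-((5 - 5*4) + 39)*(-38) = -((5 - 20) + 39)*(-38) = -(-15 + 39)*(-38) = -24*(-38) = -1*(-912) = 912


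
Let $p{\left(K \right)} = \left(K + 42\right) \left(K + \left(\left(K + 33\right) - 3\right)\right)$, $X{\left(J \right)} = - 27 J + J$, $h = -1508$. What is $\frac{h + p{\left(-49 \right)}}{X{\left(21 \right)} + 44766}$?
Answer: $- \frac{86}{3685} \approx -0.023338$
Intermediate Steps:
$X{\left(J \right)} = - 26 J$
$p{\left(K \right)} = \left(30 + 2 K\right) \left(42 + K\right)$ ($p{\left(K \right)} = \left(42 + K\right) \left(K + \left(\left(33 + K\right) - 3\right)\right) = \left(42 + K\right) \left(K + \left(30 + K\right)\right) = \left(42 + K\right) \left(30 + 2 K\right) = \left(30 + 2 K\right) \left(42 + K\right)$)
$\frac{h + p{\left(-49 \right)}}{X{\left(21 \right)} + 44766} = \frac{-1508 + \left(1260 + 2 \left(-49\right)^{2} + 114 \left(-49\right)\right)}{\left(-26\right) 21 + 44766} = \frac{-1508 + \left(1260 + 2 \cdot 2401 - 5586\right)}{-546 + 44766} = \frac{-1508 + \left(1260 + 4802 - 5586\right)}{44220} = \left(-1508 + 476\right) \frac{1}{44220} = \left(-1032\right) \frac{1}{44220} = - \frac{86}{3685}$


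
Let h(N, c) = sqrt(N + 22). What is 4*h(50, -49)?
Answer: 24*sqrt(2) ≈ 33.941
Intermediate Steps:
h(N, c) = sqrt(22 + N)
4*h(50, -49) = 4*sqrt(22 + 50) = 4*sqrt(72) = 4*(6*sqrt(2)) = 24*sqrt(2)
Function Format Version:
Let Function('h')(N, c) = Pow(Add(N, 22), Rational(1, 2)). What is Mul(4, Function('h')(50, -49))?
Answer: Mul(24, Pow(2, Rational(1, 2))) ≈ 33.941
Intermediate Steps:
Function('h')(N, c) = Pow(Add(22, N), Rational(1, 2))
Mul(4, Function('h')(50, -49)) = Mul(4, Pow(Add(22, 50), Rational(1, 2))) = Mul(4, Pow(72, Rational(1, 2))) = Mul(4, Mul(6, Pow(2, Rational(1, 2)))) = Mul(24, Pow(2, Rational(1, 2)))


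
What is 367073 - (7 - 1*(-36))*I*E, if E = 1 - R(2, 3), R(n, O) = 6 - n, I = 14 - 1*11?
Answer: 367460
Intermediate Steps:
I = 3 (I = 14 - 11 = 3)
E = -3 (E = 1 - (6 - 1*2) = 1 - (6 - 2) = 1 - 1*4 = 1 - 4 = -3)
367073 - (7 - 1*(-36))*I*E = 367073 - (7 - 1*(-36))*3*(-3) = 367073 - (7 + 36)*3*(-3) = 367073 - 43*3*(-3) = 367073 - 129*(-3) = 367073 - 1*(-387) = 367073 + 387 = 367460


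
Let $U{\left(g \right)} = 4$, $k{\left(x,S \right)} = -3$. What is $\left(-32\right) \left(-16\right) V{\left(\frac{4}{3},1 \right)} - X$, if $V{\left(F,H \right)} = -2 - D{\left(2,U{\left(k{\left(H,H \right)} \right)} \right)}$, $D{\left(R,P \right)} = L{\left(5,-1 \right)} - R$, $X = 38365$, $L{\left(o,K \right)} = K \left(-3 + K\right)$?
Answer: $-40413$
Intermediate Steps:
$D{\left(R,P \right)} = 4 - R$ ($D{\left(R,P \right)} = - (-3 - 1) - R = \left(-1\right) \left(-4\right) - R = 4 - R$)
$V{\left(F,H \right)} = -4$ ($V{\left(F,H \right)} = -2 - \left(4 - 2\right) = -2 - 2 = -4$)
$\left(-32\right) \left(-16\right) V{\left(\frac{4}{3},1 \right)} - X = \left(-32\right) \left(-16\right) \left(-4\right) - 38365 = 512 \left(-4\right) - 38365 = -2048 - 38365 = -40413$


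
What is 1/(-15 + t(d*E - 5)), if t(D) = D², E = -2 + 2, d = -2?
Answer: ⅒ ≈ 0.10000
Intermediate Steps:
E = 0
1/(-15 + t(d*E - 5)) = 1/(-15 + (-2*0 - 5)²) = 1/(-15 + (0 - 5)²) = 1/(-15 + (-5)²) = 1/(-15 + 25) = 1/10 = ⅒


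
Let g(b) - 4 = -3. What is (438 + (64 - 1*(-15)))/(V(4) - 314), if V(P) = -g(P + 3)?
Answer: -517/315 ≈ -1.6413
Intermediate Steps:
g(b) = 1 (g(b) = 4 - 3 = 1)
V(P) = -1 (V(P) = -1*1 = -1)
(438 + (64 - 1*(-15)))/(V(4) - 314) = (438 + (64 - 1*(-15)))/(-1 - 314) = (438 + (64 + 15))/(-315) = (438 + 79)*(-1/315) = 517*(-1/315) = -517/315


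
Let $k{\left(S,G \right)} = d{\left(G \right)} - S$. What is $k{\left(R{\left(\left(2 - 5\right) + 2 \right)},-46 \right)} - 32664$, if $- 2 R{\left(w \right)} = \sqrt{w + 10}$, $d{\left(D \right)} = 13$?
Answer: $- \frac{65299}{2} \approx -32650.0$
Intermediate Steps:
$R{\left(w \right)} = - \frac{\sqrt{10 + w}}{2}$ ($R{\left(w \right)} = - \frac{\sqrt{w + 10}}{2} = - \frac{\sqrt{10 + w}}{2}$)
$k{\left(S,G \right)} = 13 - S$
$k{\left(R{\left(\left(2 - 5\right) + 2 \right)},-46 \right)} - 32664 = \left(13 - - \frac{\sqrt{10 + \left(\left(2 - 5\right) + 2\right)}}{2}\right) - 32664 = \left(13 - - \frac{\sqrt{10 + \left(-3 + 2\right)}}{2}\right) - 32664 = \left(13 - - \frac{\sqrt{10 - 1}}{2}\right) - 32664 = \left(13 - - \frac{\sqrt{9}}{2}\right) - 32664 = \left(13 - \left(- \frac{1}{2}\right) 3\right) - 32664 = \left(13 - - \frac{3}{2}\right) - 32664 = \left(13 + \frac{3}{2}\right) - 32664 = \frac{29}{2} - 32664 = - \frac{65299}{2}$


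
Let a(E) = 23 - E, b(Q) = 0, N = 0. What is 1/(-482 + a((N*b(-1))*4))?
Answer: -1/459 ≈ -0.0021787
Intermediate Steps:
1/(-482 + a((N*b(-1))*4)) = 1/(-482 + (23 - 0*0*4)) = 1/(-482 + (23 - 0*4)) = 1/(-482 + (23 - 1*0)) = 1/(-482 + (23 + 0)) = 1/(-482 + 23) = 1/(-459) = -1/459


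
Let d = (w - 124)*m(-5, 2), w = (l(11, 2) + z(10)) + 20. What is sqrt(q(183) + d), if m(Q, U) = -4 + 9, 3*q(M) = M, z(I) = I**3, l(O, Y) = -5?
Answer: 2*sqrt(1129) ≈ 67.201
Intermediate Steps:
w = 1015 (w = (-5 + 10**3) + 20 = (-5 + 1000) + 20 = 995 + 20 = 1015)
q(M) = M/3
m(Q, U) = 5
d = 4455 (d = (1015 - 124)*5 = 891*5 = 4455)
sqrt(q(183) + d) = sqrt((1/3)*183 + 4455) = sqrt(61 + 4455) = sqrt(4516) = 2*sqrt(1129)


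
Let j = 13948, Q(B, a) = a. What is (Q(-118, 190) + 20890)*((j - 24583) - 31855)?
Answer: -895689200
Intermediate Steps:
(Q(-118, 190) + 20890)*((j - 24583) - 31855) = (190 + 20890)*((13948 - 24583) - 31855) = 21080*(-10635 - 31855) = 21080*(-42490) = -895689200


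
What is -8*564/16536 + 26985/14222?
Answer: 1224533/753766 ≈ 1.6246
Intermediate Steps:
-8*564/16536 + 26985/14222 = -4512*1/16536 + 26985*(1/14222) = -188/689 + 26985/14222 = 1224533/753766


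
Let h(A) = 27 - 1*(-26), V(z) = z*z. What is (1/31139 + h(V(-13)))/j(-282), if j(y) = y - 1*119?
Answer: -1650368/12486739 ≈ -0.13217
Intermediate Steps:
V(z) = z²
j(y) = -119 + y (j(y) = y - 119 = -119 + y)
h(A) = 53 (h(A) = 27 + 26 = 53)
(1/31139 + h(V(-13)))/j(-282) = (1/31139 + 53)/(-119 - 282) = (1/31139 + 53)/(-401) = (1650368/31139)*(-1/401) = -1650368/12486739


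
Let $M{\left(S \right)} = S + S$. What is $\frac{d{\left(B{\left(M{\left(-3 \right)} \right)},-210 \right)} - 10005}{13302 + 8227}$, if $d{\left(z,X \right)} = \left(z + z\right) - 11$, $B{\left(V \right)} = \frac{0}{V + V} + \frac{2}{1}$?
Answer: $- \frac{10012}{21529} \approx -0.46505$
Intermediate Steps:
$M{\left(S \right)} = 2 S$
$B{\left(V \right)} = 2$ ($B{\left(V \right)} = \frac{0}{2 V} + 2 \cdot 1 = 0 \frac{1}{2 V} + 2 = 0 + 2 = 2$)
$d{\left(z,X \right)} = -11 + 2 z$ ($d{\left(z,X \right)} = 2 z - 11 = -11 + 2 z$)
$\frac{d{\left(B{\left(M{\left(-3 \right)} \right)},-210 \right)} - 10005}{13302 + 8227} = \frac{\left(-11 + 2 \cdot 2\right) - 10005}{13302 + 8227} = \frac{\left(-11 + 4\right) - 10005}{21529} = \left(-7 - 10005\right) \frac{1}{21529} = \left(-10012\right) \frac{1}{21529} = - \frac{10012}{21529}$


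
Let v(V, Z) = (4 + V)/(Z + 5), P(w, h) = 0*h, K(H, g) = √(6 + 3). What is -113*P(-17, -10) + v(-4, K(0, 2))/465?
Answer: 0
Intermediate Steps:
K(H, g) = 3 (K(H, g) = √9 = 3)
P(w, h) = 0
v(V, Z) = (4 + V)/(5 + Z)
-113*P(-17, -10) + v(-4, K(0, 2))/465 = -113*0 + ((4 - 4)/(5 + 3))/465 = 0 + (0/8)*(1/465) = 0 + ((⅛)*0)*(1/465) = 0 + 0*(1/465) = 0 + 0 = 0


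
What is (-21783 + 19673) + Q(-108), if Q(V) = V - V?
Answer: -2110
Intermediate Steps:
Q(V) = 0
(-21783 + 19673) + Q(-108) = (-21783 + 19673) + 0 = -2110 + 0 = -2110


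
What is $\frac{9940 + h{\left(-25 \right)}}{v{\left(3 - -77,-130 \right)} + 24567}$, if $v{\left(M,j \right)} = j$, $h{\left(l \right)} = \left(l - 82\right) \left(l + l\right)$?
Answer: $\frac{15290}{24437} \approx 0.62569$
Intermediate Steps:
$h{\left(l \right)} = 2 l \left(-82 + l\right)$ ($h{\left(l \right)} = \left(-82 + l\right) 2 l = 2 l \left(-82 + l\right)$)
$\frac{9940 + h{\left(-25 \right)}}{v{\left(3 - -77,-130 \right)} + 24567} = \frac{9940 + 2 \left(-25\right) \left(-82 - 25\right)}{-130 + 24567} = \frac{9940 + 2 \left(-25\right) \left(-107\right)}{24437} = \left(9940 + 5350\right) \frac{1}{24437} = 15290 \cdot \frac{1}{24437} = \frac{15290}{24437}$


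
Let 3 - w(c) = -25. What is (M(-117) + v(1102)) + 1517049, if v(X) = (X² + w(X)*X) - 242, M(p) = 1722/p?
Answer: 107720039/39 ≈ 2.7621e+6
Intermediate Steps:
w(c) = 28 (w(c) = 3 - 1*(-25) = 3 + 25 = 28)
v(X) = -242 + X² + 28*X (v(X) = (X² + 28*X) - 242 = -242 + X² + 28*X)
(M(-117) + v(1102)) + 1517049 = (1722/(-117) + (-242 + 1102² + 28*1102)) + 1517049 = (1722*(-1/117) + (-242 + 1214404 + 30856)) + 1517049 = (-574/39 + 1245018) + 1517049 = 48555128/39 + 1517049 = 107720039/39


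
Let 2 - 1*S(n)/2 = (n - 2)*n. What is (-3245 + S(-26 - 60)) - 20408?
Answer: -38785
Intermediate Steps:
S(n) = 4 - 2*n*(-2 + n) (S(n) = 4 - 2*(n - 2)*n = 4 - 2*(-2 + n)*n = 4 - 2*n*(-2 + n))
(-3245 + S(-26 - 60)) - 20408 = (-3245 + (4 - 2*(-26 - 60)² + 4*(-26 - 60))) - 20408 = (-3245 + (4 - 2*(-86)² + 4*(-86))) - 20408 = (-3245 + (4 - 2*7396 - 344)) - 20408 = (-3245 + (4 - 14792 - 344)) - 20408 = (-3245 - 15132) - 20408 = -18377 - 20408 = -38785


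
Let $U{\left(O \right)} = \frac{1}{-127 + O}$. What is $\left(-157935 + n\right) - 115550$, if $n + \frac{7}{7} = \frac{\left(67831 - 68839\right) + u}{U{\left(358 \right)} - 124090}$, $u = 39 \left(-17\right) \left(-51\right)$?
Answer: $- \frac{7839426062409}{28664789} \approx -2.7349 \cdot 10^{5}$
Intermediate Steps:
$u = 33813$ ($u = \left(-663\right) \left(-51\right) = 33813$)
$n = - \frac{36242744}{28664789}$ ($n = -1 + \frac{\left(67831 - 68839\right) + 33813}{\frac{1}{-127 + 358} - 124090} = -1 + \frac{-1008 + 33813}{\frac{1}{231} - 124090} = -1 + \frac{32805}{\frac{1}{231} - 124090} = -1 + \frac{32805}{- \frac{28664789}{231}} = -1 + 32805 \left(- \frac{231}{28664789}\right) = -1 - \frac{7577955}{28664789} = - \frac{36242744}{28664789} \approx -1.2644$)
$\left(-157935 + n\right) - 115550 = \left(-157935 - \frac{36242744}{28664789}\right) - 115550 = - \frac{4527209693459}{28664789} - 115550 = - \frac{7839426062409}{28664789}$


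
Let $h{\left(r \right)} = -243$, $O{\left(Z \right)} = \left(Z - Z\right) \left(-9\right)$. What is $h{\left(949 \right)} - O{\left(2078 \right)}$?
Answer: $-243$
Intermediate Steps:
$O{\left(Z \right)} = 0$ ($O{\left(Z \right)} = 0 \left(-9\right) = 0$)
$h{\left(949 \right)} - O{\left(2078 \right)} = -243 - 0 = -243 + 0 = -243$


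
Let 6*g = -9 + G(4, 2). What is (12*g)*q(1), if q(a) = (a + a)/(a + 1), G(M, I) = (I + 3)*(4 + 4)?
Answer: 62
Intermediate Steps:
G(M, I) = 24 + 8*I (G(M, I) = (3 + I)*8 = 24 + 8*I)
g = 31/6 (g = (-9 + (24 + 8*2))/6 = (-9 + (24 + 16))/6 = (-9 + 40)/6 = (1/6)*31 = 31/6 ≈ 5.1667)
q(a) = 2*a/(1 + a) (q(a) = (2*a)/(1 + a) = 2*a/(1 + a))
(12*g)*q(1) = (12*(31/6))*(2*1/(1 + 1)) = 62*(2*1/2) = 62*(2*1*(1/2)) = 62*1 = 62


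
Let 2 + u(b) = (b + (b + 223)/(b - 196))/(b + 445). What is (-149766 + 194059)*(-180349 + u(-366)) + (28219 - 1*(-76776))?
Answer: -354668402069361/44398 ≈ -7.9884e+9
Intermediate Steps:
u(b) = -2 + (b + (223 + b)/(-196 + b))/(445 + b) (u(b) = -2 + (b + (b + 223)/(b - 196))/(b + 445) = -2 + (b + (223 + b)/(-196 + b))/(445 + b))
(-149766 + 194059)*(-180349 + u(-366)) + (28219 - 1*(-76776)) = (-149766 + 194059)*(-180349 + (174663 - 1*(-366)**2 - 693*(-366))/(-87220 + (-366)**2 + 249*(-366))) + (28219 - 1*(-76776)) = 44293*(-180349 + (174663 - 1*133956 + 253638)/(-87220 + 133956 - 91134)) + (28219 + 76776) = 44293*(-180349 + (174663 - 133956 + 253638)/(-44398)) + 104995 = 44293*(-180349 - 1/44398*294345) + 104995 = 44293*(-180349 - 294345/44398) + 104995 = 44293*(-8007429247/44398) + 104995 = -354673063637371/44398 + 104995 = -354668402069361/44398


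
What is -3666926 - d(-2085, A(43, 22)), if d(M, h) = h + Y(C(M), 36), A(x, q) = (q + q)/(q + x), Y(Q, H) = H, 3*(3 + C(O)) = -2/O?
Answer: -238352574/65 ≈ -3.6670e+6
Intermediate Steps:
C(O) = -3 - 2/(3*O) (C(O) = -3 + (-2/O)/3 = -3 - 2/(3*O))
A(x, q) = 2*q/(q + x) (A(x, q) = (2*q)/(q + x) = 2*q/(q + x))
d(M, h) = 36 + h (d(M, h) = h + 36 = 36 + h)
-3666926 - d(-2085, A(43, 22)) = -3666926 - (36 + 2*22/(22 + 43)) = -3666926 - (36 + 2*22/65) = -3666926 - (36 + 2*22*(1/65)) = -3666926 - (36 + 44/65) = -3666926 - 1*2384/65 = -3666926 - 2384/65 = -238352574/65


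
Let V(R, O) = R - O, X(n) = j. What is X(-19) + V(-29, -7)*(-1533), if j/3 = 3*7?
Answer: 33789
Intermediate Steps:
j = 63 (j = 3*(3*7) = 3*21 = 63)
X(n) = 63
X(-19) + V(-29, -7)*(-1533) = 63 + (-29 - 1*(-7))*(-1533) = 63 + (-29 + 7)*(-1533) = 63 - 22*(-1533) = 63 + 33726 = 33789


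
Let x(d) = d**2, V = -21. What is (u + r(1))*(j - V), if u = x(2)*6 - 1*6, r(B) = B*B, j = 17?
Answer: 722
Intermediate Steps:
r(B) = B**2
u = 18 (u = 2**2*6 - 1*6 = 4*6 - 6 = 24 - 6 = 18)
(u + r(1))*(j - V) = (18 + 1**2)*(17 - 1*(-21)) = (18 + 1)*(17 + 21) = 19*38 = 722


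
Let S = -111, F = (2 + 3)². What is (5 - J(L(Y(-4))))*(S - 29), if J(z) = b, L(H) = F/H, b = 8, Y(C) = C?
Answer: 420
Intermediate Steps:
F = 25 (F = 5² = 25)
L(H) = 25/H
J(z) = 8
(5 - J(L(Y(-4))))*(S - 29) = (5 - 1*8)*(-111 - 29) = (5 - 8)*(-140) = -3*(-140) = 420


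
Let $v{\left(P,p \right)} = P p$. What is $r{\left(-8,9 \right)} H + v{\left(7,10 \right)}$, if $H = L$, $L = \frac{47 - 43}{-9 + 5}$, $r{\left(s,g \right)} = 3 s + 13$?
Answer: $81$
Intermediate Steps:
$r{\left(s,g \right)} = 13 + 3 s$
$L = -1$ ($L = \frac{4}{-4} = 4 \left(- \frac{1}{4}\right) = -1$)
$H = -1$
$r{\left(-8,9 \right)} H + v{\left(7,10 \right)} = \left(13 + 3 \left(-8\right)\right) \left(-1\right) + 7 \cdot 10 = \left(13 - 24\right) \left(-1\right) + 70 = \left(-11\right) \left(-1\right) + 70 = 11 + 70 = 81$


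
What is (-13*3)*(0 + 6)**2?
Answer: -1404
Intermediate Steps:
(-13*3)*(0 + 6)**2 = -39*6**2 = -39*36 = -1404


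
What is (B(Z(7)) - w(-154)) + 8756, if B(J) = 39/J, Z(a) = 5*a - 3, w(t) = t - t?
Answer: 280231/32 ≈ 8757.2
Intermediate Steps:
w(t) = 0
Z(a) = -3 + 5*a
(B(Z(7)) - w(-154)) + 8756 = (39/(-3 + 5*7) - 1*0) + 8756 = (39/(-3 + 35) + 0) + 8756 = (39/32 + 0) + 8756 = 39/32 + 8756 = 280231/32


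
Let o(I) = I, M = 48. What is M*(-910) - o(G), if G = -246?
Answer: -43434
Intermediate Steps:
M*(-910) - o(G) = 48*(-910) - 1*(-246) = -43680 + 246 = -43434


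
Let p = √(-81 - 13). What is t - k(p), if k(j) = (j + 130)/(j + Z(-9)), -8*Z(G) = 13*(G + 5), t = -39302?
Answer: 2*(-39303*√94 + 255593*I)/(-13*I + 2*√94) ≈ -39309.0 + 8.7881*I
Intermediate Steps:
Z(G) = -65/8 - 13*G/8 (Z(G) = -13*(G + 5)/8 = -13*(5 + G)/8 = -(65 + 13*G)/8 = -65/8 - 13*G/8)
p = I*√94 (p = √(-94) = I*√94 ≈ 9.6954*I)
k(j) = (130 + j)/(13/2 + j) (k(j) = (j + 130)/(j + (-65/8 - 13/8*(-9))) = (130 + j)/(j + (-65/8 + 117/8)) = (130 + j)/(j + 13/2) = (130 + j)/(13/2 + j))
t - k(p) = -39302 - 2*(130 + I*√94)/(13 + 2*(I*√94)) = -39302 - 2*(130 + I*√94)/(13 + 2*I*√94)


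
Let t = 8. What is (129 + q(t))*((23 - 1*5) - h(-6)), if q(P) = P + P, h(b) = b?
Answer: 3480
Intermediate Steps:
q(P) = 2*P
(129 + q(t))*((23 - 1*5) - h(-6)) = (129 + 2*8)*((23 - 1*5) - 1*(-6)) = (129 + 16)*((23 - 5) + 6) = 145*(18 + 6) = 145*24 = 3480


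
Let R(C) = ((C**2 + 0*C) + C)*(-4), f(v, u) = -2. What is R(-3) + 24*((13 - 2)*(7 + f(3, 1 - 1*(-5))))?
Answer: 1296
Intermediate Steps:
R(C) = -4*C - 4*C**2 (R(C) = ((C**2 + 0) + C)*(-4) = (C**2 + C)*(-4) = (C + C**2)*(-4) = -4*C - 4*C**2)
R(-3) + 24*((13 - 2)*(7 + f(3, 1 - 1*(-5)))) = -4*(-3)*(1 - 3) + 24*((13 - 2)*(7 - 2)) = -4*(-3)*(-2) + 24*(11*5) = -24 + 24*55 = -24 + 1320 = 1296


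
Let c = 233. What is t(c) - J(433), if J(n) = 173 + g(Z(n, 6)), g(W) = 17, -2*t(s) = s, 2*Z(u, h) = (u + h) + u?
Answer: -613/2 ≈ -306.50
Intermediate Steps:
Z(u, h) = u + h/2 (Z(u, h) = ((u + h) + u)/2 = ((h + u) + u)/2 = (h + 2*u)/2 = u + h/2)
t(s) = -s/2
J(n) = 190 (J(n) = 173 + 17 = 190)
t(c) - J(433) = -1/2*233 - 1*190 = -233/2 - 190 = -613/2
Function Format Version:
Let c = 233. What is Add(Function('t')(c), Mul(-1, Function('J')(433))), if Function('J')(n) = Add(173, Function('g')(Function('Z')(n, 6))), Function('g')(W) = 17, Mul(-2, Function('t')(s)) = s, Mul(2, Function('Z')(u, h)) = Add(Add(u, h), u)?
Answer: Rational(-613, 2) ≈ -306.50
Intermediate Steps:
Function('Z')(u, h) = Add(u, Mul(Rational(1, 2), h)) (Function('Z')(u, h) = Mul(Rational(1, 2), Add(Add(u, h), u)) = Mul(Rational(1, 2), Add(Add(h, u), u)) = Mul(Rational(1, 2), Add(h, Mul(2, u))) = Add(u, Mul(Rational(1, 2), h)))
Function('t')(s) = Mul(Rational(-1, 2), s)
Function('J')(n) = 190 (Function('J')(n) = Add(173, 17) = 190)
Add(Function('t')(c), Mul(-1, Function('J')(433))) = Add(Mul(Rational(-1, 2), 233), Mul(-1, 190)) = Add(Rational(-233, 2), -190) = Rational(-613, 2)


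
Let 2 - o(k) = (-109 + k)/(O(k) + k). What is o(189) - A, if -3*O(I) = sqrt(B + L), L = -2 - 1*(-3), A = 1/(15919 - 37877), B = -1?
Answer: 6543673/4150062 ≈ 1.5768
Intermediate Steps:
A = -1/21958 (A = 1/(-21958) = -1/21958 ≈ -4.5541e-5)
L = 1 (L = -2 + 3 = 1)
O(I) = 0 (O(I) = -sqrt(-1 + 1)/3 = -sqrt(0)/3 = -1/3*0 = 0)
o(k) = 2 - (-109 + k)/k (o(k) = 2 - (-109 + k)/(0 + k) = 2 - (-109 + k)/k)
o(189) - A = (109 + 189)/189 - 1*(-1/21958) = (1/189)*298 + 1/21958 = 298/189 + 1/21958 = 6543673/4150062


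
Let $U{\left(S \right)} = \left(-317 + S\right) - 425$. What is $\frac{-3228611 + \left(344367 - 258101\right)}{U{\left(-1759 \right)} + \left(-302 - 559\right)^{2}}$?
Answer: $- \frac{628469}{147764} \approx -4.2532$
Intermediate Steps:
$U{\left(S \right)} = -742 + S$
$\frac{-3228611 + \left(344367 - 258101\right)}{U{\left(-1759 \right)} + \left(-302 - 559\right)^{2}} = \frac{-3228611 + \left(344367 - 258101\right)}{\left(-742 - 1759\right) + \left(-302 - 559\right)^{2}} = \frac{-3228611 + \left(344367 - 258101\right)}{-2501 + \left(-861\right)^{2}} = \frac{-3228611 + 86266}{-2501 + 741321} = - \frac{3142345}{738820} = \left(-3142345\right) \frac{1}{738820} = - \frac{628469}{147764}$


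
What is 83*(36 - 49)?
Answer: -1079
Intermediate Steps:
83*(36 - 49) = 83*(-13) = -1079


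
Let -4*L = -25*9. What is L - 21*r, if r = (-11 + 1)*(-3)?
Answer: -2295/4 ≈ -573.75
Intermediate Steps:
r = 30 (r = -10*(-3) = 30)
L = 225/4 (L = -(-25)*9/4 = -¼*(-225) = 225/4 ≈ 56.250)
L - 21*r = 225/4 - 21*30 = 225/4 - 630 = -2295/4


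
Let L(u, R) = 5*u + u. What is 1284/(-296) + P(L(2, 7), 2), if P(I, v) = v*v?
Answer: -25/74 ≈ -0.33784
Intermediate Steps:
L(u, R) = 6*u
P(I, v) = v**2
1284/(-296) + P(L(2, 7), 2) = 1284/(-296) + 2**2 = -1/296*1284 + 4 = -321/74 + 4 = -25/74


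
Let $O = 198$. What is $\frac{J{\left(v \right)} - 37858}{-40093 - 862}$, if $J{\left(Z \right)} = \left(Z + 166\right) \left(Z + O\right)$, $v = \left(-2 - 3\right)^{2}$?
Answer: $- \frac{947}{8191} \approx -0.11561$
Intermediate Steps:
$v = 25$ ($v = \left(-5\right)^{2} = 25$)
$J{\left(Z \right)} = \left(166 + Z\right) \left(198 + Z\right)$ ($J{\left(Z \right)} = \left(Z + 166\right) \left(Z + 198\right) = \left(166 + Z\right) \left(198 + Z\right)$)
$\frac{J{\left(v \right)} - 37858}{-40093 - 862} = \frac{\left(32868 + 25^{2} + 364 \cdot 25\right) - 37858}{-40093 - 862} = \frac{\left(32868 + 625 + 9100\right) - 37858}{-40955} = \left(42593 - 37858\right) \left(- \frac{1}{40955}\right) = 4735 \left(- \frac{1}{40955}\right) = - \frac{947}{8191}$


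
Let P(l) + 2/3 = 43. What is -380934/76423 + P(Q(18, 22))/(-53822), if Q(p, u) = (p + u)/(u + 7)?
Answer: -61517594965/12339716118 ≈ -4.9853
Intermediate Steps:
Q(p, u) = (p + u)/(7 + u)
P(l) = 127/3 (P(l) = -2/3 + 43 = 127/3)
-380934/76423 + P(Q(18, 22))/(-53822) = -380934/76423 + (127/3)/(-53822) = -380934*1/76423 + (127/3)*(-1/53822) = -380934/76423 - 127/161466 = -61517594965/12339716118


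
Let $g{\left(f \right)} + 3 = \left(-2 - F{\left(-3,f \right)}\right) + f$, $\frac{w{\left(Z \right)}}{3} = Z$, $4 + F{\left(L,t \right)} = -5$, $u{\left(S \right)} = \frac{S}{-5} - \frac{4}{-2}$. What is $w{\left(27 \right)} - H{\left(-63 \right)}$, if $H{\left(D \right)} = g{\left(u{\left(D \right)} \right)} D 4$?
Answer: $\frac{23841}{5} \approx 4768.2$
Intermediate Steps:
$u{\left(S \right)} = 2 - \frac{S}{5}$ ($u{\left(S \right)} = S \left(- \frac{1}{5}\right) - -2 = - \frac{S}{5} + 2 = 2 - \frac{S}{5}$)
$F{\left(L,t \right)} = -9$ ($F{\left(L,t \right)} = -4 - 5 = -9$)
$w{\left(Z \right)} = 3 Z$
$g{\left(f \right)} = 4 + f$ ($g{\left(f \right)} = -3 + \left(\left(-2 - -9\right) + f\right) = -3 + \left(\left(-2 + 9\right) + f\right) = -3 + \left(7 + f\right) = 4 + f$)
$H{\left(D \right)} = 4 D \left(6 - \frac{D}{5}\right)$ ($H{\left(D \right)} = \left(4 - \left(-2 + \frac{D}{5}\right)\right) D 4 = \left(6 - \frac{D}{5}\right) 4 D = 4 D \left(6 - \frac{D}{5}\right)$)
$w{\left(27 \right)} - H{\left(-63 \right)} = 3 \cdot 27 - \frac{4}{5} \left(-63\right) \left(30 - -63\right) = 81 - \frac{4}{5} \left(-63\right) \left(30 + 63\right) = 81 - \frac{4}{5} \left(-63\right) 93 = 81 - - \frac{23436}{5} = 81 + \frac{23436}{5} = \frac{23841}{5}$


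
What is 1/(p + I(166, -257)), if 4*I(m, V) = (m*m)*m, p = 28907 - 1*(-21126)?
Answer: 1/1193607 ≈ 8.3780e-7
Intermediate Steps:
p = 50033 (p = 28907 + 21126 = 50033)
I(m, V) = m**3/4 (I(m, V) = ((m*m)*m)/4 = (m**2*m)/4 = m**3/4)
1/(p + I(166, -257)) = 1/(50033 + (1/4)*166**3) = 1/(50033 + (1/4)*4574296) = 1/(50033 + 1143574) = 1/1193607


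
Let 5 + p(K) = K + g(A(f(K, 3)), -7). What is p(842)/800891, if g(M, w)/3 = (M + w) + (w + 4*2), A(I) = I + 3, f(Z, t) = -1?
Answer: 825/800891 ≈ 0.0010301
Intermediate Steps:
A(I) = 3 + I
g(M, w) = 24 + 3*M + 6*w (g(M, w) = 3*((M + w) + (w + 4*2)) = 3*((M + w) + (w + 8)) = 3*((M + w) + (8 + w)) = 3*(8 + M + 2*w) = 24 + 3*M + 6*w)
p(K) = -17 + K (p(K) = -5 + (K + (24 + 3*(3 - 1) + 6*(-7))) = -5 + (K + (24 + 3*2 - 42)) = -5 + (K + (24 + 6 - 42)) = -5 + (K - 12) = -5 + (-12 + K) = -17 + K)
p(842)/800891 = (-17 + 842)/800891 = 825*(1/800891) = 825/800891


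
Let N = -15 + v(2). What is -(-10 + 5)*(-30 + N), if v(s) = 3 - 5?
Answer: -235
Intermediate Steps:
v(s) = -2
N = -17 (N = -15 - 2 = -17)
-(-10 + 5)*(-30 + N) = -(-10 + 5)*(-30 - 17) = -(-5)*(-47) = -1*235 = -235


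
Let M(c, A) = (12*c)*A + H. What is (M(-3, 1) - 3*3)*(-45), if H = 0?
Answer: 2025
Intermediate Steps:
M(c, A) = 12*A*c (M(c, A) = (12*c)*A + 0 = 12*A*c + 0 = 12*A*c)
(M(-3, 1) - 3*3)*(-45) = (12*1*(-3) - 3*3)*(-45) = (-36 - 9)*(-45) = -45*(-45) = 2025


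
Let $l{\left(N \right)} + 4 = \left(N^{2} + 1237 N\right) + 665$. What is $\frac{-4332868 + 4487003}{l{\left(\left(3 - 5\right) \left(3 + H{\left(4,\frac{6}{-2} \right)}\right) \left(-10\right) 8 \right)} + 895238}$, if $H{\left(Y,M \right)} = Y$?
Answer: $\frac{154135}{3535739} \approx 0.043593$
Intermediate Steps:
$l{\left(N \right)} = 661 + N^{2} + 1237 N$ ($l{\left(N \right)} = -4 + \left(\left(N^{2} + 1237 N\right) + 665\right) = -4 + \left(665 + N^{2} + 1237 N\right) = 661 + N^{2} + 1237 N$)
$\frac{-4332868 + 4487003}{l{\left(\left(3 - 5\right) \left(3 + H{\left(4,\frac{6}{-2} \right)}\right) \left(-10\right) 8 \right)} + 895238} = \frac{-4332868 + 4487003}{\left(661 + \left(\left(3 - 5\right) \left(3 + 4\right) \left(-10\right) 8\right)^{2} + 1237 \left(3 - 5\right) \left(3 + 4\right) \left(-10\right) 8\right) + 895238} = \frac{154135}{\left(661 + \left(\left(-2\right) 7 \left(-10\right) 8\right)^{2} + 1237 \left(-2\right) 7 \left(-10\right) 8\right) + 895238} = \frac{154135}{\left(661 + \left(\left(-14\right) \left(-10\right) 8\right)^{2} + 1237 \left(-14\right) \left(-10\right) 8\right) + 895238} = \frac{154135}{\left(661 + \left(140 \cdot 8\right)^{2} + 1237 \cdot 140 \cdot 8\right) + 895238} = \frac{154135}{\left(661 + 1120^{2} + 1237 \cdot 1120\right) + 895238} = \frac{154135}{\left(661 + 1254400 + 1385440\right) + 895238} = \frac{154135}{2640501 + 895238} = \frac{154135}{3535739}$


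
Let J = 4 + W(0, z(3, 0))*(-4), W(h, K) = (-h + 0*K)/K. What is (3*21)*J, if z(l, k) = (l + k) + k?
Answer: 252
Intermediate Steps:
z(l, k) = l + 2*k (z(l, k) = (k + l) + k = l + 2*k)
W(h, K) = -h/K (W(h, K) = (-h + 0)/K = (-h)/K = -h/K)
J = 4 (J = 4 - 1*0/(3 + 2*0)*(-4) = 4 - 1*0/(3 + 0)*(-4) = 4 - 1*0/3*(-4) = 4 - 1*0*⅓*(-4) = 4 + 0*(-4) = 4 + 0 = 4)
(3*21)*J = (3*21)*4 = 63*4 = 252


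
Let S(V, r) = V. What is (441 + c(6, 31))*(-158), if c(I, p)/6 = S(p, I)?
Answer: -99066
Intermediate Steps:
c(I, p) = 6*p
(441 + c(6, 31))*(-158) = (441 + 6*31)*(-158) = (441 + 186)*(-158) = 627*(-158) = -99066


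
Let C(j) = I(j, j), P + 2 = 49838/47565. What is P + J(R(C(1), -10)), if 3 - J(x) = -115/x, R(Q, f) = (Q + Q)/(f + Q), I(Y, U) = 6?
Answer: -1725922/47565 ≈ -36.286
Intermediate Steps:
P = -45292/47565 (P = -2 + 49838/47565 = -45292/47565 ≈ -0.95221)
C(j) = 6
R(Q, f) = 2*Q/(Q + f) (R(Q, f) = (2*Q)/(Q + f) = 2*Q/(Q + f))
J(x) = 3 + 115/x (J(x) = 3 - (-115)/x = 3 + 115/x)
P + J(R(C(1), -10)) = -45292/47565 + (3 + 115/((2*6/(6 - 10)))) = -45292/47565 + (3 + 115/((2*6/(-4)))) = -45292/47565 + (3 + 115/((2*6*(-¼)))) = -45292/47565 + (3 + 115/(-3)) = -45292/47565 + (3 + 115*(-⅓)) = -45292/47565 + (3 - 115/3) = -45292/47565 - 106/3 = -1725922/47565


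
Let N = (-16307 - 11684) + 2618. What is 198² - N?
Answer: 64577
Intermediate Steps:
N = -25373 (N = -27991 + 2618 = -25373)
198² - N = 198² - 1*(-25373) = 39204 + 25373 = 64577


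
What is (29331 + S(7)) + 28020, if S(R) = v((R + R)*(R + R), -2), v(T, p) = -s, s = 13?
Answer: 57338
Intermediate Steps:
v(T, p) = -13 (v(T, p) = -1*13 = -13)
S(R) = -13
(29331 + S(7)) + 28020 = (29331 - 13) + 28020 = 29318 + 28020 = 57338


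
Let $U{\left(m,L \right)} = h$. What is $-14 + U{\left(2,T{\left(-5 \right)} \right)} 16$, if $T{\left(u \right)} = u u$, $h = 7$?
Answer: $98$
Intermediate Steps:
$T{\left(u \right)} = u^{2}$
$U{\left(m,L \right)} = 7$
$-14 + U{\left(2,T{\left(-5 \right)} \right)} 16 = -14 + 7 \cdot 16 = -14 + 112 = 98$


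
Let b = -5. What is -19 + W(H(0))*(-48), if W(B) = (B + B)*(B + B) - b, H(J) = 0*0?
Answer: -259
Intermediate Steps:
H(J) = 0
W(B) = 5 + 4*B² (W(B) = (B + B)*(B + B) - 1*(-5) = (2*B)*(2*B) + 5 = 4*B² + 5 = 5 + 4*B²)
-19 + W(H(0))*(-48) = -19 + (5 + 4*0²)*(-48) = -19 + (5 + 4*0)*(-48) = -19 + (5 + 0)*(-48) = -19 + 5*(-48) = -19 - 240 = -259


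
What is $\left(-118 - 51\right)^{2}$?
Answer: $28561$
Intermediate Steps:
$\left(-118 - 51\right)^{2} = \left(-169\right)^{2} = 28561$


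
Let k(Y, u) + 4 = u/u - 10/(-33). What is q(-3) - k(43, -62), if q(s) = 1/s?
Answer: 26/11 ≈ 2.3636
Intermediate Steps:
k(Y, u) = -89/33 (k(Y, u) = -4 + (u/u - 10/(-33)) = -4 + (1 - 10*(-1/33)) = -4 + (1 + 10/33) = -4 + 43/33 = -89/33)
q(-3) - k(43, -62) = 1/(-3) - 1*(-89/33) = -1/3 + 89/33 = 26/11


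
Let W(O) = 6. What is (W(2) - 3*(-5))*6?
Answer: 126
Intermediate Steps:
(W(2) - 3*(-5))*6 = (6 - 3*(-5))*6 = (6 + 15)*6 = 21*6 = 126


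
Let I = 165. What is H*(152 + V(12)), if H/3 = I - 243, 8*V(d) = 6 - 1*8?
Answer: -71019/2 ≈ -35510.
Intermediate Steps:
V(d) = -1/4 (V(d) = (6 - 1*8)/8 = (6 - 8)/8 = (1/8)*(-2) = -1/4)
H = -234 (H = 3*(165 - 243) = 3*(-78) = -234)
H*(152 + V(12)) = -234*(152 - 1/4) = -234*607/4 = -71019/2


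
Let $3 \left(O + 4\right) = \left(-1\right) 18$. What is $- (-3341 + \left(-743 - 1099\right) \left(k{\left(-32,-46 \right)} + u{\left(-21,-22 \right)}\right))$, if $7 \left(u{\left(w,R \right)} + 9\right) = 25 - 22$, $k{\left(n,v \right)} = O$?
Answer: $- \frac{216073}{7} \approx -30868.0$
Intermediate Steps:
$O = -10$ ($O = -4 + \frac{\left(-1\right) 18}{3} = -4 + \frac{1}{3} \left(-18\right) = -4 - 6 = -10$)
$k{\left(n,v \right)} = -10$
$u{\left(w,R \right)} = - \frac{60}{7}$ ($u{\left(w,R \right)} = -9 + \frac{25 - 22}{7} = -9 + \frac{1}{7} \cdot 3 = -9 + \frac{3}{7} = - \frac{60}{7}$)
$- (-3341 + \left(-743 - 1099\right) \left(k{\left(-32,-46 \right)} + u{\left(-21,-22 \right)}\right)) = - (-3341 + \left(-743 - 1099\right) \left(-10 - \frac{60}{7}\right)) = - (-3341 - - \frac{239460}{7}) = - (-3341 + \frac{239460}{7}) = \left(-1\right) \frac{216073}{7} = - \frac{216073}{7}$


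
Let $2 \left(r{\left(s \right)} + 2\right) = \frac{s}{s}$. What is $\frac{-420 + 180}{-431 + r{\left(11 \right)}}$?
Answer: $\frac{96}{173} \approx 0.55491$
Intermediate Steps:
$r{\left(s \right)} = - \frac{3}{2}$ ($r{\left(s \right)} = -2 + \frac{s \frac{1}{s}}{2} = -2 + \frac{1}{2} \cdot 1 = -2 + \frac{1}{2} = - \frac{3}{2}$)
$\frac{-420 + 180}{-431 + r{\left(11 \right)}} = \frac{-420 + 180}{-431 - \frac{3}{2}} = - \frac{240}{- \frac{865}{2}} = \left(-240\right) \left(- \frac{2}{865}\right) = \frac{96}{173}$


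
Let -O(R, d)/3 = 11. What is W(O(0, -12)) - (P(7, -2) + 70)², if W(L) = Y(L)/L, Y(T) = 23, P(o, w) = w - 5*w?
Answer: -200795/33 ≈ -6084.7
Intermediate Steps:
O(R, d) = -33 (O(R, d) = -3*11 = -33)
P(o, w) = -4*w
W(L) = 23/L
W(O(0, -12)) - (P(7, -2) + 70)² = 23/(-33) - (-4*(-2) + 70)² = 23*(-1/33) - (8 + 70)² = -23/33 - 1*78² = -23/33 - 1*6084 = -23/33 - 6084 = -200795/33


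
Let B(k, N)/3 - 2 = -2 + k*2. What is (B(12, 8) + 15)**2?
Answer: 7569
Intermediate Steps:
B(k, N) = 6*k (B(k, N) = 6 + 3*(-2 + k*2) = 6 + 3*(-2 + 2*k) = 6 + (-6 + 6*k) = 6*k)
(B(12, 8) + 15)**2 = (6*12 + 15)**2 = (72 + 15)**2 = 87**2 = 7569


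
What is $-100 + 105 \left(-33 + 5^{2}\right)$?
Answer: $-940$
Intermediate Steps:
$-100 + 105 \left(-33 + 5^{2}\right) = -100 + 105 \left(-33 + 25\right) = -100 + 105 \left(-8\right) = -100 - 840 = -940$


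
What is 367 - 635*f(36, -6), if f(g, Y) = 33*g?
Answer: -754013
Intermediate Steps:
367 - 635*f(36, -6) = 367 - 20955*36 = 367 - 635*1188 = 367 - 754380 = -754013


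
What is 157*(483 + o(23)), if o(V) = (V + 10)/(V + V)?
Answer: 3493407/46 ≈ 75944.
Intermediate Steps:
o(V) = (10 + V)/(2*V) (o(V) = (10 + V)/((2*V)) = (10 + V)*(1/(2*V)) = (10 + V)/(2*V))
157*(483 + o(23)) = 157*(483 + (1/2)*(10 + 23)/23) = 157*(483 + (1/2)*(1/23)*33) = 157*(483 + 33/46) = 157*(22251/46) = 3493407/46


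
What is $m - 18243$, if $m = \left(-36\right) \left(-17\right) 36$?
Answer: $3789$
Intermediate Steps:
$m = 22032$ ($m = 612 \cdot 36 = 22032$)
$m - 18243 = 22032 - 18243 = 3789$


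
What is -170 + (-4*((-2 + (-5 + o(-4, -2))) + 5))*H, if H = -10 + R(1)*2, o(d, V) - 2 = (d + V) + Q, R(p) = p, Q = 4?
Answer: -234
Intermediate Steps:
o(d, V) = 6 + V + d (o(d, V) = 2 + ((d + V) + 4) = 2 + ((V + d) + 4) = 2 + (4 + V + d) = 6 + V + d)
H = -8 (H = -10 + 1*2 = -10 + 2 = -8)
-170 + (-4*((-2 + (-5 + o(-4, -2))) + 5))*H = -170 - 4*((-2 + (-5 + (6 - 2 - 4))) + 5)*(-8) = -170 - 4*((-2 + (-5 + 0)) + 5)*(-8) = -170 - 4*((-2 - 5) + 5)*(-8) = -170 - 4*(-7 + 5)*(-8) = -170 - 4*(-2)*(-8) = -170 + 8*(-8) = -170 - 64 = -234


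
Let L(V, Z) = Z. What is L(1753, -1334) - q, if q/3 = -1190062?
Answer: 3568852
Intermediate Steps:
q = -3570186 (q = 3*(-1190062) = -3570186)
L(1753, -1334) - q = -1334 - 1*(-3570186) = -1334 + 3570186 = 3568852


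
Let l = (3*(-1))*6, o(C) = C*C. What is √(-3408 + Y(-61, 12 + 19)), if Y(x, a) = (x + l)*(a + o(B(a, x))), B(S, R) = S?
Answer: 4*I*√5111 ≈ 285.96*I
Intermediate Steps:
o(C) = C²
l = -18 (l = -3*6 = -18)
Y(x, a) = (-18 + x)*(a + a²) (Y(x, a) = (x - 18)*(a + a²) = (-18 + x)*(a + a²))
√(-3408 + Y(-61, 12 + 19)) = √(-3408 + (12 + 19)*(-18 - 61 - 18*(12 + 19) + (12 + 19)*(-61))) = √(-3408 + 31*(-18 - 61 - 18*31 + 31*(-61))) = √(-3408 + 31*(-18 - 61 - 558 - 1891)) = √(-3408 + 31*(-2528)) = √(-3408 - 78368) = √(-81776) = 4*I*√5111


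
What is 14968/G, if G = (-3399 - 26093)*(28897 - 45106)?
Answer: 3742/119508957 ≈ 3.1311e-5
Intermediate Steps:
G = 478035828 (G = -29492*(-16209) = 478035828)
14968/G = 14968/478035828 = 14968*(1/478035828) = 3742/119508957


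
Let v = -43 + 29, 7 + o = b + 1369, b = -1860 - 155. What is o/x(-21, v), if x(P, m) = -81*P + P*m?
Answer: -653/1995 ≈ -0.32732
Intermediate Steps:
b = -2015
o = -653 (o = -7 + (-2015 + 1369) = -7 - 646 = -653)
v = -14
o/x(-21, v) = -653*(-1/(21*(-81 - 14))) = -653/((-21*(-95))) = -653/1995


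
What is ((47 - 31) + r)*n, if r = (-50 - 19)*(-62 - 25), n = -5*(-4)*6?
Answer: 722280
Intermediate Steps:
n = 120 (n = 20*6 = 120)
r = 6003 (r = -69*(-87) = 6003)
((47 - 31) + r)*n = ((47 - 31) + 6003)*120 = (16 + 6003)*120 = 6019*120 = 722280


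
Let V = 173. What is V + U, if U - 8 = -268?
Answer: -87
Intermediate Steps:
U = -260 (U = 8 - 268 = -260)
V + U = 173 - 260 = -87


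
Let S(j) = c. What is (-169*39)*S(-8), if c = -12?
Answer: 79092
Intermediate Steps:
S(j) = -12
(-169*39)*S(-8) = -169*39*(-12) = -6591*(-12) = 79092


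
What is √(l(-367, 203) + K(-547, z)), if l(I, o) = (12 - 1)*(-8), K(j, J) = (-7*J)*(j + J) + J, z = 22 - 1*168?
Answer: 24*I*√1230 ≈ 841.71*I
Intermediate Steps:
z = -146 (z = 22 - 168 = -146)
K(j, J) = J - 7*J*(J + j) (K(j, J) = (-7*J)*(J + j) + J = -7*J*(J + j) + J = J - 7*J*(J + j))
l(I, o) = -88 (l(I, o) = 11*(-8) = -88)
√(l(-367, 203) + K(-547, z)) = √(-88 - 146*(1 - 7*(-146) - 7*(-547))) = √(-88 - 146*(1 + 1022 + 3829)) = √(-88 - 146*4852) = √(-88 - 708392) = √(-708480) = 24*I*√1230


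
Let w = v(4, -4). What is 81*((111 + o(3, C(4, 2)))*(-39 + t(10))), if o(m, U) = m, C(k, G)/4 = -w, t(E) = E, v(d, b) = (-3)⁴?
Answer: -267786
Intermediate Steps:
v(d, b) = 81
w = 81
C(k, G) = -324 (C(k, G) = 4*(-1*81) = 4*(-81) = -324)
81*((111 + o(3, C(4, 2)))*(-39 + t(10))) = 81*((111 + 3)*(-39 + 10)) = 81*(114*(-29)) = 81*(-3306) = -267786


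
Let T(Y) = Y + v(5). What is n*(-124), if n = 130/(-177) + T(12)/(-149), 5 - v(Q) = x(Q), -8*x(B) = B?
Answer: 5577427/52746 ≈ 105.74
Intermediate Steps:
x(B) = -B/8
v(Q) = 5 + Q/8 (v(Q) = 5 - (-1)*Q/8 = 5 + Q/8)
T(Y) = 45/8 + Y (T(Y) = Y + (5 + (1/8)*5) = Y + (5 + 5/8) = Y + 45/8 = 45/8 + Y)
n = -179917/210984 (n = 130/(-177) + (45/8 + 12)/(-149) = 130*(-1/177) + (141/8)*(-1/149) = -130/177 - 141/1192 = -179917/210984 ≈ -0.85275)
n*(-124) = -179917/210984*(-124) = 5577427/52746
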